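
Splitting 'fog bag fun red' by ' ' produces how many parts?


Splitting by ' ' breaks the string at each occurrence of the separator.
Text: 'fog bag fun red'
Parts after split:
  Part 1: 'fog'
  Part 2: 'bag'
  Part 3: 'fun'
  Part 4: 'red'
Total parts: 4

4


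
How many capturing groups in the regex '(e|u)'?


To count capturing groups, count each '(' that starts a group.
Pattern: '(e|u)'
Walking through the pattern:
  Position 0: '(' -> group #1
Total capturing groups: 1

1


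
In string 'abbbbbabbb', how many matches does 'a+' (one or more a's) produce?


Pattern 'a+' matches one or more consecutive a's.
String: 'abbbbbabbb'
Scanning for runs of a:
  Match 1: 'a' (length 1)
  Match 2: 'a' (length 1)
Total matches: 2

2


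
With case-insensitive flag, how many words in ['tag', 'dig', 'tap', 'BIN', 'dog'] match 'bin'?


Case-insensitive matching: compare each word's lowercase form to 'bin'.
  'tag' -> lower='tag' -> no
  'dig' -> lower='dig' -> no
  'tap' -> lower='tap' -> no
  'BIN' -> lower='bin' -> MATCH
  'dog' -> lower='dog' -> no
Matches: ['BIN']
Count: 1

1


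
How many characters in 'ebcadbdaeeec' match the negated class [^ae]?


Negated class [^ae] matches any char NOT in {a, e}
Scanning 'ebcadbdaeeec':
  pos 0: 'e' -> no (excluded)
  pos 1: 'b' -> MATCH
  pos 2: 'c' -> MATCH
  pos 3: 'a' -> no (excluded)
  pos 4: 'd' -> MATCH
  pos 5: 'b' -> MATCH
  pos 6: 'd' -> MATCH
  pos 7: 'a' -> no (excluded)
  pos 8: 'e' -> no (excluded)
  pos 9: 'e' -> no (excluded)
  pos 10: 'e' -> no (excluded)
  pos 11: 'c' -> MATCH
Total matches: 6

6


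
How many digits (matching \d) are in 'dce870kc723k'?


\d matches any digit 0-9.
Scanning 'dce870kc723k':
  pos 3: '8' -> DIGIT
  pos 4: '7' -> DIGIT
  pos 5: '0' -> DIGIT
  pos 8: '7' -> DIGIT
  pos 9: '2' -> DIGIT
  pos 10: '3' -> DIGIT
Digits found: ['8', '7', '0', '7', '2', '3']
Total: 6

6


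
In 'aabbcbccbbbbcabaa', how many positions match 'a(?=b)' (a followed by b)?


Lookahead 'a(?=b)' matches 'a' only when followed by 'b'.
String: 'aabbcbccbbbbcabaa'
Checking each position where char is 'a':
  pos 0: 'a' -> no (next='a')
  pos 1: 'a' -> MATCH (next='b')
  pos 13: 'a' -> MATCH (next='b')
  pos 15: 'a' -> no (next='a')
Matching positions: [1, 13]
Count: 2

2


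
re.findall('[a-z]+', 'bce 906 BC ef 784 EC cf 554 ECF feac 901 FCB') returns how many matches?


Pattern '[a-z]+' finds one or more lowercase letters.
Text: 'bce 906 BC ef 784 EC cf 554 ECF feac 901 FCB'
Scanning for matches:
  Match 1: 'bce'
  Match 2: 'ef'
  Match 3: 'cf'
  Match 4: 'feac'
Total matches: 4

4


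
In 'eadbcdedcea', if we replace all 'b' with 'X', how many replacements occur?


re.sub('b', 'X', text) replaces every occurrence of 'b' with 'X'.
Text: 'eadbcdedcea'
Scanning for 'b':
  pos 3: 'b' -> replacement #1
Total replacements: 1

1


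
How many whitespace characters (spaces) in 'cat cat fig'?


\s matches whitespace characters (spaces, tabs, etc.).
Text: 'cat cat fig'
This text has 3 words separated by spaces.
Number of spaces = number of words - 1 = 3 - 1 = 2

2


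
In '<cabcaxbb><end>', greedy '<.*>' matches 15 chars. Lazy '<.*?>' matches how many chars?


Greedy '<.*>' tries to match as MUCH as possible.
Lazy '<.*?>' tries to match as LITTLE as possible.

String: '<cabcaxbb><end>'
Greedy '<.*>' starts at first '<' and extends to the LAST '>': '<cabcaxbb><end>' (15 chars)
Lazy '<.*?>' starts at first '<' and stops at the FIRST '>': '<cabcaxbb>' (10 chars)

10


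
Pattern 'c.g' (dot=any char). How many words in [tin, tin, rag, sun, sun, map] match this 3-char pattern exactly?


Pattern 'c.g' means: starts with 'c', any single char, ends with 'g'.
Checking each word (must be exactly 3 chars):
  'tin' (len=3): no
  'tin' (len=3): no
  'rag' (len=3): no
  'sun' (len=3): no
  'sun' (len=3): no
  'map' (len=3): no
Matching words: []
Total: 0

0


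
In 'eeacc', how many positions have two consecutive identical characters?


Looking for consecutive identical characters in 'eeacc':
  pos 0-1: 'e' vs 'e' -> MATCH ('ee')
  pos 1-2: 'e' vs 'a' -> different
  pos 2-3: 'a' vs 'c' -> different
  pos 3-4: 'c' vs 'c' -> MATCH ('cc')
Consecutive identical pairs: ['ee', 'cc']
Count: 2

2


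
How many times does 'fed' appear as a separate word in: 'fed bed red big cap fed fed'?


Scanning each word for exact match 'fed':
  Word 1: 'fed' -> MATCH
  Word 2: 'bed' -> no
  Word 3: 'red' -> no
  Word 4: 'big' -> no
  Word 5: 'cap' -> no
  Word 6: 'fed' -> MATCH
  Word 7: 'fed' -> MATCH
Total matches: 3

3


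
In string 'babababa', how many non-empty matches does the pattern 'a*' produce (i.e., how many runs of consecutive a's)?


Pattern 'a*' matches zero or more a's. We want non-empty runs of consecutive a's.
String: 'babababa'
Walking through the string to find runs of a's:
  Run 1: positions 1-1 -> 'a'
  Run 2: positions 3-3 -> 'a'
  Run 3: positions 5-5 -> 'a'
  Run 4: positions 7-7 -> 'a'
Non-empty runs found: ['a', 'a', 'a', 'a']
Count: 4

4


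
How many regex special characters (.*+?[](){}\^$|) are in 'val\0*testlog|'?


Regex special characters are: . * + ? [ ] ( ) { } \ ^ $ |
Scanning 'val\0*testlog|':
  pos 3: '\' -> SPECIAL
  pos 5: '*' -> SPECIAL
  pos 13: '|' -> SPECIAL
Special chars found: ['\\', '*', '|']
Total: 3

3


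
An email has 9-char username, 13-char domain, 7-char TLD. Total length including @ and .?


An email address has format: username@domain.tld
Username length: 9
'@' character: 1
Domain length: 13
'.' character: 1
TLD length: 7
Total = 9 + 1 + 13 + 1 + 7 = 31

31


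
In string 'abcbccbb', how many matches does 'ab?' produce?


Pattern 'ab?' matches 'a' optionally followed by 'b'.
String: 'abcbccbb'
Scanning left to right for 'a' then checking next char:
  Match 1: 'ab' (a followed by b)
Total matches: 1

1


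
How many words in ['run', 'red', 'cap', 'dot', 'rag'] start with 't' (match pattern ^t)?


Pattern ^t anchors to start of word. Check which words begin with 't':
  'run' -> no
  'red' -> no
  'cap' -> no
  'dot' -> no
  'rag' -> no
Matching words: []
Count: 0

0


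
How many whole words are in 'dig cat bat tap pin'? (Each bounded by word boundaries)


Word boundaries (\b) mark the start/end of each word.
Text: 'dig cat bat tap pin'
Splitting by whitespace:
  Word 1: 'dig'
  Word 2: 'cat'
  Word 3: 'bat'
  Word 4: 'tap'
  Word 5: 'pin'
Total whole words: 5

5


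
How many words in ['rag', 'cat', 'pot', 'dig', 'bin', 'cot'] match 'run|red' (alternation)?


Alternation 'run|red' matches either 'run' or 'red'.
Checking each word:
  'rag' -> no
  'cat' -> no
  'pot' -> no
  'dig' -> no
  'bin' -> no
  'cot' -> no
Matches: []
Count: 0

0


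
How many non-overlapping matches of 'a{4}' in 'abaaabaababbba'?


Pattern 'a{4}' matches exactly 4 consecutive a's (greedy, non-overlapping).
String: 'abaaabaababbba'
Scanning for runs of a's:
  Run at pos 0: 'a' (length 1) -> 0 match(es)
  Run at pos 2: 'aaa' (length 3) -> 0 match(es)
  Run at pos 6: 'aa' (length 2) -> 0 match(es)
  Run at pos 9: 'a' (length 1) -> 0 match(es)
  Run at pos 13: 'a' (length 1) -> 0 match(es)
Matches found: []
Total: 0

0


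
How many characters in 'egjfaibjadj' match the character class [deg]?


Character class [deg] matches any of: {d, e, g}
Scanning string 'egjfaibjadj' character by character:
  pos 0: 'e' -> MATCH
  pos 1: 'g' -> MATCH
  pos 2: 'j' -> no
  pos 3: 'f' -> no
  pos 4: 'a' -> no
  pos 5: 'i' -> no
  pos 6: 'b' -> no
  pos 7: 'j' -> no
  pos 8: 'a' -> no
  pos 9: 'd' -> MATCH
  pos 10: 'j' -> no
Total matches: 3

3


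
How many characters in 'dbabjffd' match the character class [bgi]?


Character class [bgi] matches any of: {b, g, i}
Scanning string 'dbabjffd' character by character:
  pos 0: 'd' -> no
  pos 1: 'b' -> MATCH
  pos 2: 'a' -> no
  pos 3: 'b' -> MATCH
  pos 4: 'j' -> no
  pos 5: 'f' -> no
  pos 6: 'f' -> no
  pos 7: 'd' -> no
Total matches: 2

2


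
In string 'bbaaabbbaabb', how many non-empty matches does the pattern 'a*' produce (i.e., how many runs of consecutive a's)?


Pattern 'a*' matches zero or more a's. We want non-empty runs of consecutive a's.
String: 'bbaaabbbaabb'
Walking through the string to find runs of a's:
  Run 1: positions 2-4 -> 'aaa'
  Run 2: positions 8-9 -> 'aa'
Non-empty runs found: ['aaa', 'aa']
Count: 2

2


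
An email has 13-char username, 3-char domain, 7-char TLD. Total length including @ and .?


An email address has format: username@domain.tld
Username length: 13
'@' character: 1
Domain length: 3
'.' character: 1
TLD length: 7
Total = 13 + 1 + 3 + 1 + 7 = 25

25


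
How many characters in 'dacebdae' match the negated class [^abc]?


Negated class [^abc] matches any char NOT in {a, b, c}
Scanning 'dacebdae':
  pos 0: 'd' -> MATCH
  pos 1: 'a' -> no (excluded)
  pos 2: 'c' -> no (excluded)
  pos 3: 'e' -> MATCH
  pos 4: 'b' -> no (excluded)
  pos 5: 'd' -> MATCH
  pos 6: 'a' -> no (excluded)
  pos 7: 'e' -> MATCH
Total matches: 4

4


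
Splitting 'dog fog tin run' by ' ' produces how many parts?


Splitting by ' ' breaks the string at each occurrence of the separator.
Text: 'dog fog tin run'
Parts after split:
  Part 1: 'dog'
  Part 2: 'fog'
  Part 3: 'tin'
  Part 4: 'run'
Total parts: 4

4


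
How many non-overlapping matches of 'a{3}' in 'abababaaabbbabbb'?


Pattern 'a{3}' matches exactly 3 consecutive a's (greedy, non-overlapping).
String: 'abababaaabbbabbb'
Scanning for runs of a's:
  Run at pos 0: 'a' (length 1) -> 0 match(es)
  Run at pos 2: 'a' (length 1) -> 0 match(es)
  Run at pos 4: 'a' (length 1) -> 0 match(es)
  Run at pos 6: 'aaa' (length 3) -> 1 match(es)
  Run at pos 12: 'a' (length 1) -> 0 match(es)
Matches found: ['aaa']
Total: 1

1


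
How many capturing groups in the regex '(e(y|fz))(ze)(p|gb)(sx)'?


To count capturing groups, count each '(' that starts a group.
Pattern: '(e(y|fz))(ze)(p|gb)(sx)'
Walking through the pattern:
  Position 0: '(' -> group #1
  Position 2: '(' -> group #2
  Position 9: '(' -> group #3
  Position 13: '(' -> group #4
  Position 19: '(' -> group #5
Total capturing groups: 5

5


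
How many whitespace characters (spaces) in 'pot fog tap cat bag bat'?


\s matches whitespace characters (spaces, tabs, etc.).
Text: 'pot fog tap cat bag bat'
This text has 6 words separated by spaces.
Number of spaces = number of words - 1 = 6 - 1 = 5

5


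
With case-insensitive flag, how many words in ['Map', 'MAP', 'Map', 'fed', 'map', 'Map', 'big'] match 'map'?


Case-insensitive matching: compare each word's lowercase form to 'map'.
  'Map' -> lower='map' -> MATCH
  'MAP' -> lower='map' -> MATCH
  'Map' -> lower='map' -> MATCH
  'fed' -> lower='fed' -> no
  'map' -> lower='map' -> MATCH
  'Map' -> lower='map' -> MATCH
  'big' -> lower='big' -> no
Matches: ['Map', 'MAP', 'Map', 'map', 'Map']
Count: 5

5


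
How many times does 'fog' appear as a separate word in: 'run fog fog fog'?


Scanning each word for exact match 'fog':
  Word 1: 'run' -> no
  Word 2: 'fog' -> MATCH
  Word 3: 'fog' -> MATCH
  Word 4: 'fog' -> MATCH
Total matches: 3

3


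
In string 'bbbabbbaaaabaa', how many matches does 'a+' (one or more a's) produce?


Pattern 'a+' matches one or more consecutive a's.
String: 'bbbabbbaaaabaa'
Scanning for runs of a:
  Match 1: 'a' (length 1)
  Match 2: 'aaaa' (length 4)
  Match 3: 'aa' (length 2)
Total matches: 3

3


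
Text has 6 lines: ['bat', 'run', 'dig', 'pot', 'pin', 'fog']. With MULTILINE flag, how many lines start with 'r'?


With MULTILINE flag, ^ matches the start of each line.
Lines: ['bat', 'run', 'dig', 'pot', 'pin', 'fog']
Checking which lines start with 'r':
  Line 1: 'bat' -> no
  Line 2: 'run' -> MATCH
  Line 3: 'dig' -> no
  Line 4: 'pot' -> no
  Line 5: 'pin' -> no
  Line 6: 'fog' -> no
Matching lines: ['run']
Count: 1

1


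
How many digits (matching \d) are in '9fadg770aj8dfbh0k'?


\d matches any digit 0-9.
Scanning '9fadg770aj8dfbh0k':
  pos 0: '9' -> DIGIT
  pos 5: '7' -> DIGIT
  pos 6: '7' -> DIGIT
  pos 7: '0' -> DIGIT
  pos 10: '8' -> DIGIT
  pos 15: '0' -> DIGIT
Digits found: ['9', '7', '7', '0', '8', '0']
Total: 6

6


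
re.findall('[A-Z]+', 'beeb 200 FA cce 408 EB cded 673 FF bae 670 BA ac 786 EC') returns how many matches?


Pattern '[A-Z]+' finds one or more uppercase letters.
Text: 'beeb 200 FA cce 408 EB cded 673 FF bae 670 BA ac 786 EC'
Scanning for matches:
  Match 1: 'FA'
  Match 2: 'EB'
  Match 3: 'FF'
  Match 4: 'BA'
  Match 5: 'EC'
Total matches: 5

5


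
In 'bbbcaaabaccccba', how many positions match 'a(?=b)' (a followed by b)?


Lookahead 'a(?=b)' matches 'a' only when followed by 'b'.
String: 'bbbcaaabaccccba'
Checking each position where char is 'a':
  pos 4: 'a' -> no (next='a')
  pos 5: 'a' -> no (next='a')
  pos 6: 'a' -> MATCH (next='b')
  pos 8: 'a' -> no (next='c')
Matching positions: [6]
Count: 1

1


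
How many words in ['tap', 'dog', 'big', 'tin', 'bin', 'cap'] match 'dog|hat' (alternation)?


Alternation 'dog|hat' matches either 'dog' or 'hat'.
Checking each word:
  'tap' -> no
  'dog' -> MATCH
  'big' -> no
  'tin' -> no
  'bin' -> no
  'cap' -> no
Matches: ['dog']
Count: 1

1


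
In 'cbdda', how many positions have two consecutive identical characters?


Looking for consecutive identical characters in 'cbdda':
  pos 0-1: 'c' vs 'b' -> different
  pos 1-2: 'b' vs 'd' -> different
  pos 2-3: 'd' vs 'd' -> MATCH ('dd')
  pos 3-4: 'd' vs 'a' -> different
Consecutive identical pairs: ['dd']
Count: 1

1


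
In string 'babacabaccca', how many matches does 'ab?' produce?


Pattern 'ab?' matches 'a' optionally followed by 'b'.
String: 'babacabaccca'
Scanning left to right for 'a' then checking next char:
  Match 1: 'ab' (a followed by b)
  Match 2: 'a' (a not followed by b)
  Match 3: 'ab' (a followed by b)
  Match 4: 'a' (a not followed by b)
  Match 5: 'a' (a not followed by b)
Total matches: 5

5


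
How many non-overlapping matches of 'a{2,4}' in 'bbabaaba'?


Pattern 'a{2,4}' matches between 2 and 4 consecutive a's (greedy).
String: 'bbabaaba'
Finding runs of a's and applying greedy matching:
  Run at pos 2: 'a' (length 1)
  Run at pos 4: 'aa' (length 2)
  Run at pos 7: 'a' (length 1)
Matches: ['aa']
Count: 1

1


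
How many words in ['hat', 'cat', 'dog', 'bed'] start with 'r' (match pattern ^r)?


Pattern ^r anchors to start of word. Check which words begin with 'r':
  'hat' -> no
  'cat' -> no
  'dog' -> no
  'bed' -> no
Matching words: []
Count: 0

0


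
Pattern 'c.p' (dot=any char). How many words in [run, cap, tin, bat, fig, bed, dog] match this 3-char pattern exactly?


Pattern 'c.p' means: starts with 'c', any single char, ends with 'p'.
Checking each word (must be exactly 3 chars):
  'run' (len=3): no
  'cap' (len=3): MATCH
  'tin' (len=3): no
  'bat' (len=3): no
  'fig' (len=3): no
  'bed' (len=3): no
  'dog' (len=3): no
Matching words: ['cap']
Total: 1

1


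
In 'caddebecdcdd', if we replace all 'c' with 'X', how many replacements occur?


re.sub('c', 'X', text) replaces every occurrence of 'c' with 'X'.
Text: 'caddebecdcdd'
Scanning for 'c':
  pos 0: 'c' -> replacement #1
  pos 7: 'c' -> replacement #2
  pos 9: 'c' -> replacement #3
Total replacements: 3

3


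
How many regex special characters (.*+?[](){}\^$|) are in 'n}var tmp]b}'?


Regex special characters are: . * + ? [ ] ( ) { } \ ^ $ |
Scanning 'n}var tmp]b}':
  pos 1: '}' -> SPECIAL
  pos 9: ']' -> SPECIAL
  pos 11: '}' -> SPECIAL
Special chars found: ['}', ']', '}']
Total: 3

3


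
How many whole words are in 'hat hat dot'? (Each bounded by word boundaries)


Word boundaries (\b) mark the start/end of each word.
Text: 'hat hat dot'
Splitting by whitespace:
  Word 1: 'hat'
  Word 2: 'hat'
  Word 3: 'dot'
Total whole words: 3

3


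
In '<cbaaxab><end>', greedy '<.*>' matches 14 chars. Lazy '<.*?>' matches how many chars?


Greedy '<.*>' tries to match as MUCH as possible.
Lazy '<.*?>' tries to match as LITTLE as possible.

String: '<cbaaxab><end>'
Greedy '<.*>' starts at first '<' and extends to the LAST '>': '<cbaaxab><end>' (14 chars)
Lazy '<.*?>' starts at first '<' and stops at the FIRST '>': '<cbaaxab>' (9 chars)

9


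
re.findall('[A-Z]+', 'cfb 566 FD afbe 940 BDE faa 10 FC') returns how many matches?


Pattern '[A-Z]+' finds one or more uppercase letters.
Text: 'cfb 566 FD afbe 940 BDE faa 10 FC'
Scanning for matches:
  Match 1: 'FD'
  Match 2: 'BDE'
  Match 3: 'FC'
Total matches: 3

3


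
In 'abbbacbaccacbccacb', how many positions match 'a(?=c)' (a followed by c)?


Lookahead 'a(?=c)' matches 'a' only when followed by 'c'.
String: 'abbbacbaccacbccacb'
Checking each position where char is 'a':
  pos 0: 'a' -> no (next='b')
  pos 4: 'a' -> MATCH (next='c')
  pos 7: 'a' -> MATCH (next='c')
  pos 10: 'a' -> MATCH (next='c')
  pos 15: 'a' -> MATCH (next='c')
Matching positions: [4, 7, 10, 15]
Count: 4

4


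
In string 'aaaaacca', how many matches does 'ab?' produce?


Pattern 'ab?' matches 'a' optionally followed by 'b'.
String: 'aaaaacca'
Scanning left to right for 'a' then checking next char:
  Match 1: 'a' (a not followed by b)
  Match 2: 'a' (a not followed by b)
  Match 3: 'a' (a not followed by b)
  Match 4: 'a' (a not followed by b)
  Match 5: 'a' (a not followed by b)
  Match 6: 'a' (a not followed by b)
Total matches: 6

6


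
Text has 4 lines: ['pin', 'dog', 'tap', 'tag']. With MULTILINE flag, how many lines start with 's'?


With MULTILINE flag, ^ matches the start of each line.
Lines: ['pin', 'dog', 'tap', 'tag']
Checking which lines start with 's':
  Line 1: 'pin' -> no
  Line 2: 'dog' -> no
  Line 3: 'tap' -> no
  Line 4: 'tag' -> no
Matching lines: []
Count: 0

0


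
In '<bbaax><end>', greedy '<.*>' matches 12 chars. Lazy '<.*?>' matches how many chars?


Greedy '<.*>' tries to match as MUCH as possible.
Lazy '<.*?>' tries to match as LITTLE as possible.

String: '<bbaax><end>'
Greedy '<.*>' starts at first '<' and extends to the LAST '>': '<bbaax><end>' (12 chars)
Lazy '<.*?>' starts at first '<' and stops at the FIRST '>': '<bbaax>' (7 chars)

7


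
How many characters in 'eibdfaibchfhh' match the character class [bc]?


Character class [bc] matches any of: {b, c}
Scanning string 'eibdfaibchfhh' character by character:
  pos 0: 'e' -> no
  pos 1: 'i' -> no
  pos 2: 'b' -> MATCH
  pos 3: 'd' -> no
  pos 4: 'f' -> no
  pos 5: 'a' -> no
  pos 6: 'i' -> no
  pos 7: 'b' -> MATCH
  pos 8: 'c' -> MATCH
  pos 9: 'h' -> no
  pos 10: 'f' -> no
  pos 11: 'h' -> no
  pos 12: 'h' -> no
Total matches: 3

3


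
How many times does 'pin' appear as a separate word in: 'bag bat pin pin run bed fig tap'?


Scanning each word for exact match 'pin':
  Word 1: 'bag' -> no
  Word 2: 'bat' -> no
  Word 3: 'pin' -> MATCH
  Word 4: 'pin' -> MATCH
  Word 5: 'run' -> no
  Word 6: 'bed' -> no
  Word 7: 'fig' -> no
  Word 8: 'tap' -> no
Total matches: 2

2


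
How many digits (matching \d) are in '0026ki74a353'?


\d matches any digit 0-9.
Scanning '0026ki74a353':
  pos 0: '0' -> DIGIT
  pos 1: '0' -> DIGIT
  pos 2: '2' -> DIGIT
  pos 3: '6' -> DIGIT
  pos 6: '7' -> DIGIT
  pos 7: '4' -> DIGIT
  pos 9: '3' -> DIGIT
  pos 10: '5' -> DIGIT
  pos 11: '3' -> DIGIT
Digits found: ['0', '0', '2', '6', '7', '4', '3', '5', '3']
Total: 9

9


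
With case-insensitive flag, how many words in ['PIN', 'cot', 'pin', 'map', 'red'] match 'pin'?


Case-insensitive matching: compare each word's lowercase form to 'pin'.
  'PIN' -> lower='pin' -> MATCH
  'cot' -> lower='cot' -> no
  'pin' -> lower='pin' -> MATCH
  'map' -> lower='map' -> no
  'red' -> lower='red' -> no
Matches: ['PIN', 'pin']
Count: 2

2


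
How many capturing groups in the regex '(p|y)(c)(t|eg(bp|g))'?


To count capturing groups, count each '(' that starts a group.
Pattern: '(p|y)(c)(t|eg(bp|g))'
Walking through the pattern:
  Position 0: '(' -> group #1
  Position 5: '(' -> group #2
  Position 8: '(' -> group #3
  Position 13: '(' -> group #4
Total capturing groups: 4

4


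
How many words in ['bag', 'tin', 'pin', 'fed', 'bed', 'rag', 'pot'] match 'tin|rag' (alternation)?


Alternation 'tin|rag' matches either 'tin' or 'rag'.
Checking each word:
  'bag' -> no
  'tin' -> MATCH
  'pin' -> no
  'fed' -> no
  'bed' -> no
  'rag' -> MATCH
  'pot' -> no
Matches: ['tin', 'rag']
Count: 2

2


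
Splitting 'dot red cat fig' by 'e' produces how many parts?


Splitting by 'e' breaks the string at each occurrence of the separator.
Text: 'dot red cat fig'
Parts after split:
  Part 1: 'dot r'
  Part 2: 'd cat fig'
Total parts: 2

2


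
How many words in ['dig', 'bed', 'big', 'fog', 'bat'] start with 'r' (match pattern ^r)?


Pattern ^r anchors to start of word. Check which words begin with 'r':
  'dig' -> no
  'bed' -> no
  'big' -> no
  'fog' -> no
  'bat' -> no
Matching words: []
Count: 0

0


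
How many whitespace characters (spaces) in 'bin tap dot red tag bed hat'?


\s matches whitespace characters (spaces, tabs, etc.).
Text: 'bin tap dot red tag bed hat'
This text has 7 words separated by spaces.
Number of spaces = number of words - 1 = 7 - 1 = 6

6


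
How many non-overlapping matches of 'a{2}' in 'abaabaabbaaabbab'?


Pattern 'a{2}' matches exactly 2 consecutive a's (greedy, non-overlapping).
String: 'abaabaabbaaabbab'
Scanning for runs of a's:
  Run at pos 0: 'a' (length 1) -> 0 match(es)
  Run at pos 2: 'aa' (length 2) -> 1 match(es)
  Run at pos 5: 'aa' (length 2) -> 1 match(es)
  Run at pos 9: 'aaa' (length 3) -> 1 match(es)
  Run at pos 14: 'a' (length 1) -> 0 match(es)
Matches found: ['aa', 'aa', 'aa']
Total: 3

3


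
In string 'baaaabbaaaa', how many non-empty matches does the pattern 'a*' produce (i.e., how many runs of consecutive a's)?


Pattern 'a*' matches zero or more a's. We want non-empty runs of consecutive a's.
String: 'baaaabbaaaa'
Walking through the string to find runs of a's:
  Run 1: positions 1-4 -> 'aaaa'
  Run 2: positions 7-10 -> 'aaaa'
Non-empty runs found: ['aaaa', 'aaaa']
Count: 2

2


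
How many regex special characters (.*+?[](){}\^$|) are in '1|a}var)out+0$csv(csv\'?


Regex special characters are: . * + ? [ ] ( ) { } \ ^ $ |
Scanning '1|a}var)out+0$csv(csv\':
  pos 1: '|' -> SPECIAL
  pos 3: '}' -> SPECIAL
  pos 7: ')' -> SPECIAL
  pos 11: '+' -> SPECIAL
  pos 13: '$' -> SPECIAL
  pos 17: '(' -> SPECIAL
  pos 21: '\' -> SPECIAL
Special chars found: ['|', '}', ')', '+', '$', '(', '\\']
Total: 7

7


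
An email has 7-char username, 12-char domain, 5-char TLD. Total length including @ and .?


An email address has format: username@domain.tld
Username length: 7
'@' character: 1
Domain length: 12
'.' character: 1
TLD length: 5
Total = 7 + 1 + 12 + 1 + 5 = 26

26


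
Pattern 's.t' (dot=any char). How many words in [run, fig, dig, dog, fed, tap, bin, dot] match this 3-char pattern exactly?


Pattern 's.t' means: starts with 's', any single char, ends with 't'.
Checking each word (must be exactly 3 chars):
  'run' (len=3): no
  'fig' (len=3): no
  'dig' (len=3): no
  'dog' (len=3): no
  'fed' (len=3): no
  'tap' (len=3): no
  'bin' (len=3): no
  'dot' (len=3): no
Matching words: []
Total: 0

0


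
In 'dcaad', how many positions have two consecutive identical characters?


Looking for consecutive identical characters in 'dcaad':
  pos 0-1: 'd' vs 'c' -> different
  pos 1-2: 'c' vs 'a' -> different
  pos 2-3: 'a' vs 'a' -> MATCH ('aa')
  pos 3-4: 'a' vs 'd' -> different
Consecutive identical pairs: ['aa']
Count: 1

1


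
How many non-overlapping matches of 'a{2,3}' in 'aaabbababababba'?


Pattern 'a{2,3}' matches between 2 and 3 consecutive a's (greedy).
String: 'aaabbababababba'
Finding runs of a's and applying greedy matching:
  Run at pos 0: 'aaa' (length 3)
  Run at pos 5: 'a' (length 1)
  Run at pos 7: 'a' (length 1)
  Run at pos 9: 'a' (length 1)
  Run at pos 11: 'a' (length 1)
  Run at pos 14: 'a' (length 1)
Matches: ['aaa']
Count: 1

1


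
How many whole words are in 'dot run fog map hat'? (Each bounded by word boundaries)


Word boundaries (\b) mark the start/end of each word.
Text: 'dot run fog map hat'
Splitting by whitespace:
  Word 1: 'dot'
  Word 2: 'run'
  Word 3: 'fog'
  Word 4: 'map'
  Word 5: 'hat'
Total whole words: 5

5


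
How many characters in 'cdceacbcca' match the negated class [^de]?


Negated class [^de] matches any char NOT in {d, e}
Scanning 'cdceacbcca':
  pos 0: 'c' -> MATCH
  pos 1: 'd' -> no (excluded)
  pos 2: 'c' -> MATCH
  pos 3: 'e' -> no (excluded)
  pos 4: 'a' -> MATCH
  pos 5: 'c' -> MATCH
  pos 6: 'b' -> MATCH
  pos 7: 'c' -> MATCH
  pos 8: 'c' -> MATCH
  pos 9: 'a' -> MATCH
Total matches: 8

8


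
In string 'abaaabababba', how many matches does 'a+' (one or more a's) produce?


Pattern 'a+' matches one or more consecutive a's.
String: 'abaaabababba'
Scanning for runs of a:
  Match 1: 'a' (length 1)
  Match 2: 'aaa' (length 3)
  Match 3: 'a' (length 1)
  Match 4: 'a' (length 1)
  Match 5: 'a' (length 1)
Total matches: 5

5


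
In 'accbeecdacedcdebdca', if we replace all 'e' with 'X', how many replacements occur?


re.sub('e', 'X', text) replaces every occurrence of 'e' with 'X'.
Text: 'accbeecdacedcdebdca'
Scanning for 'e':
  pos 4: 'e' -> replacement #1
  pos 5: 'e' -> replacement #2
  pos 10: 'e' -> replacement #3
  pos 14: 'e' -> replacement #4
Total replacements: 4

4


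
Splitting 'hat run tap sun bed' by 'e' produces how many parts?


Splitting by 'e' breaks the string at each occurrence of the separator.
Text: 'hat run tap sun bed'
Parts after split:
  Part 1: 'hat run tap sun b'
  Part 2: 'd'
Total parts: 2

2


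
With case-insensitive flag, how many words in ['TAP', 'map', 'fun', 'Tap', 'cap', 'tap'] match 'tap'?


Case-insensitive matching: compare each word's lowercase form to 'tap'.
  'TAP' -> lower='tap' -> MATCH
  'map' -> lower='map' -> no
  'fun' -> lower='fun' -> no
  'Tap' -> lower='tap' -> MATCH
  'cap' -> lower='cap' -> no
  'tap' -> lower='tap' -> MATCH
Matches: ['TAP', 'Tap', 'tap']
Count: 3

3


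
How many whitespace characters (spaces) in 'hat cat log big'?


\s matches whitespace characters (spaces, tabs, etc.).
Text: 'hat cat log big'
This text has 4 words separated by spaces.
Number of spaces = number of words - 1 = 4 - 1 = 3

3


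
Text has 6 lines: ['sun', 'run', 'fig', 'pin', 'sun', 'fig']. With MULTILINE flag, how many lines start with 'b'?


With MULTILINE flag, ^ matches the start of each line.
Lines: ['sun', 'run', 'fig', 'pin', 'sun', 'fig']
Checking which lines start with 'b':
  Line 1: 'sun' -> no
  Line 2: 'run' -> no
  Line 3: 'fig' -> no
  Line 4: 'pin' -> no
  Line 5: 'sun' -> no
  Line 6: 'fig' -> no
Matching lines: []
Count: 0

0


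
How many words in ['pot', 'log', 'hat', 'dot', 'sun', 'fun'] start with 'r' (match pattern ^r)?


Pattern ^r anchors to start of word. Check which words begin with 'r':
  'pot' -> no
  'log' -> no
  'hat' -> no
  'dot' -> no
  'sun' -> no
  'fun' -> no
Matching words: []
Count: 0

0


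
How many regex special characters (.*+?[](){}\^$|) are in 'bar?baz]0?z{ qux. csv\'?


Regex special characters are: . * + ? [ ] ( ) { } \ ^ $ |
Scanning 'bar?baz]0?z{ qux. csv\':
  pos 3: '?' -> SPECIAL
  pos 7: ']' -> SPECIAL
  pos 9: '?' -> SPECIAL
  pos 11: '{' -> SPECIAL
  pos 16: '.' -> SPECIAL
  pos 21: '\' -> SPECIAL
Special chars found: ['?', ']', '?', '{', '.', '\\']
Total: 6

6


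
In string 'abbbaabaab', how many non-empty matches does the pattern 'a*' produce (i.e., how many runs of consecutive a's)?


Pattern 'a*' matches zero or more a's. We want non-empty runs of consecutive a's.
String: 'abbbaabaab'
Walking through the string to find runs of a's:
  Run 1: positions 0-0 -> 'a'
  Run 2: positions 4-5 -> 'aa'
  Run 3: positions 7-8 -> 'aa'
Non-empty runs found: ['a', 'aa', 'aa']
Count: 3

3


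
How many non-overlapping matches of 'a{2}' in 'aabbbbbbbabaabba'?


Pattern 'a{2}' matches exactly 2 consecutive a's (greedy, non-overlapping).
String: 'aabbbbbbbabaabba'
Scanning for runs of a's:
  Run at pos 0: 'aa' (length 2) -> 1 match(es)
  Run at pos 9: 'a' (length 1) -> 0 match(es)
  Run at pos 11: 'aa' (length 2) -> 1 match(es)
  Run at pos 15: 'a' (length 1) -> 0 match(es)
Matches found: ['aa', 'aa']
Total: 2

2


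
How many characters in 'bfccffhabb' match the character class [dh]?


Character class [dh] matches any of: {d, h}
Scanning string 'bfccffhabb' character by character:
  pos 0: 'b' -> no
  pos 1: 'f' -> no
  pos 2: 'c' -> no
  pos 3: 'c' -> no
  pos 4: 'f' -> no
  pos 5: 'f' -> no
  pos 6: 'h' -> MATCH
  pos 7: 'a' -> no
  pos 8: 'b' -> no
  pos 9: 'b' -> no
Total matches: 1

1


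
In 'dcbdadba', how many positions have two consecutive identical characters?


Looking for consecutive identical characters in 'dcbdadba':
  pos 0-1: 'd' vs 'c' -> different
  pos 1-2: 'c' vs 'b' -> different
  pos 2-3: 'b' vs 'd' -> different
  pos 3-4: 'd' vs 'a' -> different
  pos 4-5: 'a' vs 'd' -> different
  pos 5-6: 'd' vs 'b' -> different
  pos 6-7: 'b' vs 'a' -> different
Consecutive identical pairs: []
Count: 0

0


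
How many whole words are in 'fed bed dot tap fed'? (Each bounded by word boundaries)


Word boundaries (\b) mark the start/end of each word.
Text: 'fed bed dot tap fed'
Splitting by whitespace:
  Word 1: 'fed'
  Word 2: 'bed'
  Word 3: 'dot'
  Word 4: 'tap'
  Word 5: 'fed'
Total whole words: 5

5


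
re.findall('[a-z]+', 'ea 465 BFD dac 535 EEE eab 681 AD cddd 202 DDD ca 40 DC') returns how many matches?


Pattern '[a-z]+' finds one or more lowercase letters.
Text: 'ea 465 BFD dac 535 EEE eab 681 AD cddd 202 DDD ca 40 DC'
Scanning for matches:
  Match 1: 'ea'
  Match 2: 'dac'
  Match 3: 'eab'
  Match 4: 'cddd'
  Match 5: 'ca'
Total matches: 5

5


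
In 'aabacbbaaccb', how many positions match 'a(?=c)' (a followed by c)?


Lookahead 'a(?=c)' matches 'a' only when followed by 'c'.
String: 'aabacbbaaccb'
Checking each position where char is 'a':
  pos 0: 'a' -> no (next='a')
  pos 1: 'a' -> no (next='b')
  pos 3: 'a' -> MATCH (next='c')
  pos 7: 'a' -> no (next='a')
  pos 8: 'a' -> MATCH (next='c')
Matching positions: [3, 8]
Count: 2

2


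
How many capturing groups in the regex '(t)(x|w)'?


To count capturing groups, count each '(' that starts a group.
Pattern: '(t)(x|w)'
Walking through the pattern:
  Position 0: '(' -> group #1
  Position 3: '(' -> group #2
Total capturing groups: 2

2


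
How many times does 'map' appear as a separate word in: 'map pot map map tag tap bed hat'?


Scanning each word for exact match 'map':
  Word 1: 'map' -> MATCH
  Word 2: 'pot' -> no
  Word 3: 'map' -> MATCH
  Word 4: 'map' -> MATCH
  Word 5: 'tag' -> no
  Word 6: 'tap' -> no
  Word 7: 'bed' -> no
  Word 8: 'hat' -> no
Total matches: 3

3


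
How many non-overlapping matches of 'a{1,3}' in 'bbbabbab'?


Pattern 'a{1,3}' matches between 1 and 3 consecutive a's (greedy).
String: 'bbbabbab'
Finding runs of a's and applying greedy matching:
  Run at pos 3: 'a' (length 1)
  Run at pos 6: 'a' (length 1)
Matches: ['a', 'a']
Count: 2

2


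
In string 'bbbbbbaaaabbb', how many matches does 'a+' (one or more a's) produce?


Pattern 'a+' matches one or more consecutive a's.
String: 'bbbbbbaaaabbb'
Scanning for runs of a:
  Match 1: 'aaaa' (length 4)
Total matches: 1

1


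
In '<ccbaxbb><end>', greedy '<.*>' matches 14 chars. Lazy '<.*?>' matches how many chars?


Greedy '<.*>' tries to match as MUCH as possible.
Lazy '<.*?>' tries to match as LITTLE as possible.

String: '<ccbaxbb><end>'
Greedy '<.*>' starts at first '<' and extends to the LAST '>': '<ccbaxbb><end>' (14 chars)
Lazy '<.*?>' starts at first '<' and stops at the FIRST '>': '<ccbaxbb>' (9 chars)

9


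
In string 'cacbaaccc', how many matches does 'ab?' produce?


Pattern 'ab?' matches 'a' optionally followed by 'b'.
String: 'cacbaaccc'
Scanning left to right for 'a' then checking next char:
  Match 1: 'a' (a not followed by b)
  Match 2: 'a' (a not followed by b)
  Match 3: 'a' (a not followed by b)
Total matches: 3

3


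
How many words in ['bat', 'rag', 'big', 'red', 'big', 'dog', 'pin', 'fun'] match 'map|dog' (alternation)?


Alternation 'map|dog' matches either 'map' or 'dog'.
Checking each word:
  'bat' -> no
  'rag' -> no
  'big' -> no
  'red' -> no
  'big' -> no
  'dog' -> MATCH
  'pin' -> no
  'fun' -> no
Matches: ['dog']
Count: 1

1


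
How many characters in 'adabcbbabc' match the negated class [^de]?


Negated class [^de] matches any char NOT in {d, e}
Scanning 'adabcbbabc':
  pos 0: 'a' -> MATCH
  pos 1: 'd' -> no (excluded)
  pos 2: 'a' -> MATCH
  pos 3: 'b' -> MATCH
  pos 4: 'c' -> MATCH
  pos 5: 'b' -> MATCH
  pos 6: 'b' -> MATCH
  pos 7: 'a' -> MATCH
  pos 8: 'b' -> MATCH
  pos 9: 'c' -> MATCH
Total matches: 9

9


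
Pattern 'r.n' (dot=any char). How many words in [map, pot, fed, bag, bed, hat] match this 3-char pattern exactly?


Pattern 'r.n' means: starts with 'r', any single char, ends with 'n'.
Checking each word (must be exactly 3 chars):
  'map' (len=3): no
  'pot' (len=3): no
  'fed' (len=3): no
  'bag' (len=3): no
  'bed' (len=3): no
  'hat' (len=3): no
Matching words: []
Total: 0

0


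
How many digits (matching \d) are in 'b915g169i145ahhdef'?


\d matches any digit 0-9.
Scanning 'b915g169i145ahhdef':
  pos 1: '9' -> DIGIT
  pos 2: '1' -> DIGIT
  pos 3: '5' -> DIGIT
  pos 5: '1' -> DIGIT
  pos 6: '6' -> DIGIT
  pos 7: '9' -> DIGIT
  pos 9: '1' -> DIGIT
  pos 10: '4' -> DIGIT
  pos 11: '5' -> DIGIT
Digits found: ['9', '1', '5', '1', '6', '9', '1', '4', '5']
Total: 9

9


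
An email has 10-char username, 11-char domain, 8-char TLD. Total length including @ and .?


An email address has format: username@domain.tld
Username length: 10
'@' character: 1
Domain length: 11
'.' character: 1
TLD length: 8
Total = 10 + 1 + 11 + 1 + 8 = 31

31


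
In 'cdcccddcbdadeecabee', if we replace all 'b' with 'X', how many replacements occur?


re.sub('b', 'X', text) replaces every occurrence of 'b' with 'X'.
Text: 'cdcccddcbdadeecabee'
Scanning for 'b':
  pos 8: 'b' -> replacement #1
  pos 16: 'b' -> replacement #2
Total replacements: 2

2


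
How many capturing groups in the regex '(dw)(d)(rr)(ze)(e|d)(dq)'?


To count capturing groups, count each '(' that starts a group.
Pattern: '(dw)(d)(rr)(ze)(e|d)(dq)'
Walking through the pattern:
  Position 0: '(' -> group #1
  Position 4: '(' -> group #2
  Position 7: '(' -> group #3
  Position 11: '(' -> group #4
  Position 15: '(' -> group #5
  Position 20: '(' -> group #6
Total capturing groups: 6

6


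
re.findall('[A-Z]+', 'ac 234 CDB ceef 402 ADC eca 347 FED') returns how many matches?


Pattern '[A-Z]+' finds one or more uppercase letters.
Text: 'ac 234 CDB ceef 402 ADC eca 347 FED'
Scanning for matches:
  Match 1: 'CDB'
  Match 2: 'ADC'
  Match 3: 'FED'
Total matches: 3

3


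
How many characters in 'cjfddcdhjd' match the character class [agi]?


Character class [agi] matches any of: {a, g, i}
Scanning string 'cjfddcdhjd' character by character:
  pos 0: 'c' -> no
  pos 1: 'j' -> no
  pos 2: 'f' -> no
  pos 3: 'd' -> no
  pos 4: 'd' -> no
  pos 5: 'c' -> no
  pos 6: 'd' -> no
  pos 7: 'h' -> no
  pos 8: 'j' -> no
  pos 9: 'd' -> no
Total matches: 0

0


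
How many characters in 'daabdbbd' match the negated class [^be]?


Negated class [^be] matches any char NOT in {b, e}
Scanning 'daabdbbd':
  pos 0: 'd' -> MATCH
  pos 1: 'a' -> MATCH
  pos 2: 'a' -> MATCH
  pos 3: 'b' -> no (excluded)
  pos 4: 'd' -> MATCH
  pos 5: 'b' -> no (excluded)
  pos 6: 'b' -> no (excluded)
  pos 7: 'd' -> MATCH
Total matches: 5

5


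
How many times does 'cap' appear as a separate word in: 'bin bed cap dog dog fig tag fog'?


Scanning each word for exact match 'cap':
  Word 1: 'bin' -> no
  Word 2: 'bed' -> no
  Word 3: 'cap' -> MATCH
  Word 4: 'dog' -> no
  Word 5: 'dog' -> no
  Word 6: 'fig' -> no
  Word 7: 'tag' -> no
  Word 8: 'fog' -> no
Total matches: 1

1


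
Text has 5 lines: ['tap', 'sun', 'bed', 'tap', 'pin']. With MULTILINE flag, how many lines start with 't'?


With MULTILINE flag, ^ matches the start of each line.
Lines: ['tap', 'sun', 'bed', 'tap', 'pin']
Checking which lines start with 't':
  Line 1: 'tap' -> MATCH
  Line 2: 'sun' -> no
  Line 3: 'bed' -> no
  Line 4: 'tap' -> MATCH
  Line 5: 'pin' -> no
Matching lines: ['tap', 'tap']
Count: 2

2


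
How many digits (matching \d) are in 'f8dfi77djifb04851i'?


\d matches any digit 0-9.
Scanning 'f8dfi77djifb04851i':
  pos 1: '8' -> DIGIT
  pos 5: '7' -> DIGIT
  pos 6: '7' -> DIGIT
  pos 12: '0' -> DIGIT
  pos 13: '4' -> DIGIT
  pos 14: '8' -> DIGIT
  pos 15: '5' -> DIGIT
  pos 16: '1' -> DIGIT
Digits found: ['8', '7', '7', '0', '4', '8', '5', '1']
Total: 8

8


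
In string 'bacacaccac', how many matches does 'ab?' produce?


Pattern 'ab?' matches 'a' optionally followed by 'b'.
String: 'bacacaccac'
Scanning left to right for 'a' then checking next char:
  Match 1: 'a' (a not followed by b)
  Match 2: 'a' (a not followed by b)
  Match 3: 'a' (a not followed by b)
  Match 4: 'a' (a not followed by b)
Total matches: 4

4


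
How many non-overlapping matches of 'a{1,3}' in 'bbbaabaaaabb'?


Pattern 'a{1,3}' matches between 1 and 3 consecutive a's (greedy).
String: 'bbbaabaaaabb'
Finding runs of a's and applying greedy matching:
  Run at pos 3: 'aa' (length 2)
  Run at pos 6: 'aaaa' (length 4)
Matches: ['aa', 'aaa', 'a']
Count: 3

3


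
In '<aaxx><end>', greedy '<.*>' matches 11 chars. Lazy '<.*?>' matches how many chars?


Greedy '<.*>' tries to match as MUCH as possible.
Lazy '<.*?>' tries to match as LITTLE as possible.

String: '<aaxx><end>'
Greedy '<.*>' starts at first '<' and extends to the LAST '>': '<aaxx><end>' (11 chars)
Lazy '<.*?>' starts at first '<' and stops at the FIRST '>': '<aaxx>' (6 chars)

6


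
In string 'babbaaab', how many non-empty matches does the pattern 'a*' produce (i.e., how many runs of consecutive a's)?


Pattern 'a*' matches zero or more a's. We want non-empty runs of consecutive a's.
String: 'babbaaab'
Walking through the string to find runs of a's:
  Run 1: positions 1-1 -> 'a'
  Run 2: positions 4-6 -> 'aaa'
Non-empty runs found: ['a', 'aaa']
Count: 2

2


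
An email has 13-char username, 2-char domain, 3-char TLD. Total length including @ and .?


An email address has format: username@domain.tld
Username length: 13
'@' character: 1
Domain length: 2
'.' character: 1
TLD length: 3
Total = 13 + 1 + 2 + 1 + 3 = 20

20


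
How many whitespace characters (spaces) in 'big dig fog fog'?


\s matches whitespace characters (spaces, tabs, etc.).
Text: 'big dig fog fog'
This text has 4 words separated by spaces.
Number of spaces = number of words - 1 = 4 - 1 = 3

3


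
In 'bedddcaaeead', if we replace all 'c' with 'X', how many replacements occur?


re.sub('c', 'X', text) replaces every occurrence of 'c' with 'X'.
Text: 'bedddcaaeead'
Scanning for 'c':
  pos 5: 'c' -> replacement #1
Total replacements: 1

1


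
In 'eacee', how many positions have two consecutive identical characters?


Looking for consecutive identical characters in 'eacee':
  pos 0-1: 'e' vs 'a' -> different
  pos 1-2: 'a' vs 'c' -> different
  pos 2-3: 'c' vs 'e' -> different
  pos 3-4: 'e' vs 'e' -> MATCH ('ee')
Consecutive identical pairs: ['ee']
Count: 1

1


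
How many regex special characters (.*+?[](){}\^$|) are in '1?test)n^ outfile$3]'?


Regex special characters are: . * + ? [ ] ( ) { } \ ^ $ |
Scanning '1?test)n^ outfile$3]':
  pos 1: '?' -> SPECIAL
  pos 6: ')' -> SPECIAL
  pos 8: '^' -> SPECIAL
  pos 17: '$' -> SPECIAL
  pos 19: ']' -> SPECIAL
Special chars found: ['?', ')', '^', '$', ']']
Total: 5

5


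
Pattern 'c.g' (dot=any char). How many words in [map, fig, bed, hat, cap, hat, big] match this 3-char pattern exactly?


Pattern 'c.g' means: starts with 'c', any single char, ends with 'g'.
Checking each word (must be exactly 3 chars):
  'map' (len=3): no
  'fig' (len=3): no
  'bed' (len=3): no
  'hat' (len=3): no
  'cap' (len=3): no
  'hat' (len=3): no
  'big' (len=3): no
Matching words: []
Total: 0

0
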